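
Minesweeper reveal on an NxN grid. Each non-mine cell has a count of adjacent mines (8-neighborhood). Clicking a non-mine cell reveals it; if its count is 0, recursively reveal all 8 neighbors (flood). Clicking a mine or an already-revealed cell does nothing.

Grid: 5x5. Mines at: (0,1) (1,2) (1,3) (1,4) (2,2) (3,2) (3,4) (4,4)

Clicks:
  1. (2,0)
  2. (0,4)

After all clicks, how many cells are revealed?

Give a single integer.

Answer: 9

Derivation:
Click 1 (2,0) count=0: revealed 8 new [(1,0) (1,1) (2,0) (2,1) (3,0) (3,1) (4,0) (4,1)] -> total=8
Click 2 (0,4) count=2: revealed 1 new [(0,4)] -> total=9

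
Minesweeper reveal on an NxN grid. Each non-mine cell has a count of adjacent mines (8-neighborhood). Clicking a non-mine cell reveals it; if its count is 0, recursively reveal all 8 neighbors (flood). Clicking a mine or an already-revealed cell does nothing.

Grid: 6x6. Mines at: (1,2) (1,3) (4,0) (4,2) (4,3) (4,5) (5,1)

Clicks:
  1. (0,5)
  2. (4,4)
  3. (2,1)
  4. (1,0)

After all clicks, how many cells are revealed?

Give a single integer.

Answer: 17

Derivation:
Click 1 (0,5) count=0: revealed 8 new [(0,4) (0,5) (1,4) (1,5) (2,4) (2,5) (3,4) (3,5)] -> total=8
Click 2 (4,4) count=2: revealed 1 new [(4,4)] -> total=9
Click 3 (2,1) count=1: revealed 1 new [(2,1)] -> total=10
Click 4 (1,0) count=0: revealed 7 new [(0,0) (0,1) (1,0) (1,1) (2,0) (3,0) (3,1)] -> total=17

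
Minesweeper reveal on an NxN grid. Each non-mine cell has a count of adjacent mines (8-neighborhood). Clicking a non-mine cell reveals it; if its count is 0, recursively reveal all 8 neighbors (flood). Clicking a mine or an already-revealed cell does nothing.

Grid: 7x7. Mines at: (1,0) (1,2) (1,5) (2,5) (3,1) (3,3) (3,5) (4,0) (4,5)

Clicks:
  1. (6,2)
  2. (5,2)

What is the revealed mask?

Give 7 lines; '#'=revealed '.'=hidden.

Click 1 (6,2) count=0: revealed 18 new [(4,1) (4,2) (4,3) (4,4) (5,0) (5,1) (5,2) (5,3) (5,4) (5,5) (5,6) (6,0) (6,1) (6,2) (6,3) (6,4) (6,5) (6,6)] -> total=18
Click 2 (5,2) count=0: revealed 0 new [(none)] -> total=18

Answer: .......
.......
.......
.......
.####..
#######
#######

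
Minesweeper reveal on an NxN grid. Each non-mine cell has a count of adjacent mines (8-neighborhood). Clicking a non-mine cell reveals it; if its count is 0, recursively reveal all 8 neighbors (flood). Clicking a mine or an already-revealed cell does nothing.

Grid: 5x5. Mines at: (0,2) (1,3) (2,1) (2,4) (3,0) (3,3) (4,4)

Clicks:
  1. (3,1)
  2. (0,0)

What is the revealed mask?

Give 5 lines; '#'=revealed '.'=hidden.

Click 1 (3,1) count=2: revealed 1 new [(3,1)] -> total=1
Click 2 (0,0) count=0: revealed 4 new [(0,0) (0,1) (1,0) (1,1)] -> total=5

Answer: ##...
##...
.....
.#...
.....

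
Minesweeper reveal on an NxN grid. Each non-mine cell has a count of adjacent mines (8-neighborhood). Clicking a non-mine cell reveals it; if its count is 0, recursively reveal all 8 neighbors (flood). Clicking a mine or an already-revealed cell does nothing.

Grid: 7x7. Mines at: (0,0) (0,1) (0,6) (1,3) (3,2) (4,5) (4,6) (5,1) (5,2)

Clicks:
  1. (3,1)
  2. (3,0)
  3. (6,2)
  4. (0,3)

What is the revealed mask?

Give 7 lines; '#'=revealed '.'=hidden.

Click 1 (3,1) count=1: revealed 1 new [(3,1)] -> total=1
Click 2 (3,0) count=0: revealed 7 new [(1,0) (1,1) (2,0) (2,1) (3,0) (4,0) (4,1)] -> total=8
Click 3 (6,2) count=2: revealed 1 new [(6,2)] -> total=9
Click 4 (0,3) count=1: revealed 1 new [(0,3)] -> total=10

Answer: ...#...
##.....
##.....
##.....
##.....
.......
..#....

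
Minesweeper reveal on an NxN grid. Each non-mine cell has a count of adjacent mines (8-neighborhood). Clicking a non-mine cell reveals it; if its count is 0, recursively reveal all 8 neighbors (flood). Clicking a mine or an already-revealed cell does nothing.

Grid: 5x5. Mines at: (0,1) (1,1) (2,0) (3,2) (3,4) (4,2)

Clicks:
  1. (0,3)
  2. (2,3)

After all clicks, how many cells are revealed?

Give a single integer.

Answer: 9

Derivation:
Click 1 (0,3) count=0: revealed 9 new [(0,2) (0,3) (0,4) (1,2) (1,3) (1,4) (2,2) (2,3) (2,4)] -> total=9
Click 2 (2,3) count=2: revealed 0 new [(none)] -> total=9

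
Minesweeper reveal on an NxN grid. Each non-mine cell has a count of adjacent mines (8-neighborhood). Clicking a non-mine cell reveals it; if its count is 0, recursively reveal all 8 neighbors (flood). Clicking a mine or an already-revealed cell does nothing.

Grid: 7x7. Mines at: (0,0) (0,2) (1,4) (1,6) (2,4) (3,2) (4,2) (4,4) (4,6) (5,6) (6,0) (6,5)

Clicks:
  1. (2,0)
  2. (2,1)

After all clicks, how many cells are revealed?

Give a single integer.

Answer: 10

Derivation:
Click 1 (2,0) count=0: revealed 10 new [(1,0) (1,1) (2,0) (2,1) (3,0) (3,1) (4,0) (4,1) (5,0) (5,1)] -> total=10
Click 2 (2,1) count=1: revealed 0 new [(none)] -> total=10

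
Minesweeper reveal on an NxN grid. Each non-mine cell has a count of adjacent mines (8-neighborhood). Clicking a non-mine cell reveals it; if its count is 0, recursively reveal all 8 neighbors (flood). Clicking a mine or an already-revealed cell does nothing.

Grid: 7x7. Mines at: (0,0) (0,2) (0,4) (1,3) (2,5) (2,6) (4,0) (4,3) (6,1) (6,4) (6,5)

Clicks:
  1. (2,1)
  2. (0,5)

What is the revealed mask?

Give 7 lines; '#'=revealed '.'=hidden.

Click 1 (2,1) count=0: revealed 9 new [(1,0) (1,1) (1,2) (2,0) (2,1) (2,2) (3,0) (3,1) (3,2)] -> total=9
Click 2 (0,5) count=1: revealed 1 new [(0,5)] -> total=10

Answer: .....#.
###....
###....
###....
.......
.......
.......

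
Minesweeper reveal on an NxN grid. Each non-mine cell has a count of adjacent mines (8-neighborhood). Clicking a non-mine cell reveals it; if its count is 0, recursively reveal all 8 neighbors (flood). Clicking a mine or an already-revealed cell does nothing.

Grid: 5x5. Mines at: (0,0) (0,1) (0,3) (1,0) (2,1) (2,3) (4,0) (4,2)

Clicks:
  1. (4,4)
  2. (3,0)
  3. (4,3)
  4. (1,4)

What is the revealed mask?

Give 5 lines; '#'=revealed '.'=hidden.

Answer: .....
....#
.....
#..##
...##

Derivation:
Click 1 (4,4) count=0: revealed 4 new [(3,3) (3,4) (4,3) (4,4)] -> total=4
Click 2 (3,0) count=2: revealed 1 new [(3,0)] -> total=5
Click 3 (4,3) count=1: revealed 0 new [(none)] -> total=5
Click 4 (1,4) count=2: revealed 1 new [(1,4)] -> total=6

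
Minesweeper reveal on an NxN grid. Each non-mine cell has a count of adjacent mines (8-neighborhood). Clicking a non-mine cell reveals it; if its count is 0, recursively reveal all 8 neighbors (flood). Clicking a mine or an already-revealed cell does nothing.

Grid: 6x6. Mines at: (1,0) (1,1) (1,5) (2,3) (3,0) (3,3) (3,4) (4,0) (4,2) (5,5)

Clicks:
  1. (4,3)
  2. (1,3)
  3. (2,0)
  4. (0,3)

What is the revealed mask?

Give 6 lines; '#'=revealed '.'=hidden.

Answer: ..###.
..###.
#.....
......
...#..
......

Derivation:
Click 1 (4,3) count=3: revealed 1 new [(4,3)] -> total=1
Click 2 (1,3) count=1: revealed 1 new [(1,3)] -> total=2
Click 3 (2,0) count=3: revealed 1 new [(2,0)] -> total=3
Click 4 (0,3) count=0: revealed 5 new [(0,2) (0,3) (0,4) (1,2) (1,4)] -> total=8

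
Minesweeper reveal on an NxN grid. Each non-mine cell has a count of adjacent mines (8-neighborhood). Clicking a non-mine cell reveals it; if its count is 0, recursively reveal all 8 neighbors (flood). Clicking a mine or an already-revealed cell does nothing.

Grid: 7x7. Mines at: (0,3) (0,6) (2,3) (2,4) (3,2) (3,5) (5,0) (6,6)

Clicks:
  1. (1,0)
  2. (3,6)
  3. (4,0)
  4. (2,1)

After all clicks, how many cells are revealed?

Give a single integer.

Answer: 14

Derivation:
Click 1 (1,0) count=0: revealed 13 new [(0,0) (0,1) (0,2) (1,0) (1,1) (1,2) (2,0) (2,1) (2,2) (3,0) (3,1) (4,0) (4,1)] -> total=13
Click 2 (3,6) count=1: revealed 1 new [(3,6)] -> total=14
Click 3 (4,0) count=1: revealed 0 new [(none)] -> total=14
Click 4 (2,1) count=1: revealed 0 new [(none)] -> total=14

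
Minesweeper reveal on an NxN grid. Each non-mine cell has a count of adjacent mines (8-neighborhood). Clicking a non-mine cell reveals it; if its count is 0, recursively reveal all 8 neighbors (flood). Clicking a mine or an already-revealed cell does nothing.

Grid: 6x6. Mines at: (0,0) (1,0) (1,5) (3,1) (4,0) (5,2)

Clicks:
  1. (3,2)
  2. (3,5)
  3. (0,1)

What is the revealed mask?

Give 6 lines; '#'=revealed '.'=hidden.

Answer: .####.
.####.
.#####
..####
..####
...###

Derivation:
Click 1 (3,2) count=1: revealed 1 new [(3,2)] -> total=1
Click 2 (3,5) count=0: revealed 23 new [(0,1) (0,2) (0,3) (0,4) (1,1) (1,2) (1,3) (1,4) (2,1) (2,2) (2,3) (2,4) (2,5) (3,3) (3,4) (3,5) (4,2) (4,3) (4,4) (4,5) (5,3) (5,4) (5,5)] -> total=24
Click 3 (0,1) count=2: revealed 0 new [(none)] -> total=24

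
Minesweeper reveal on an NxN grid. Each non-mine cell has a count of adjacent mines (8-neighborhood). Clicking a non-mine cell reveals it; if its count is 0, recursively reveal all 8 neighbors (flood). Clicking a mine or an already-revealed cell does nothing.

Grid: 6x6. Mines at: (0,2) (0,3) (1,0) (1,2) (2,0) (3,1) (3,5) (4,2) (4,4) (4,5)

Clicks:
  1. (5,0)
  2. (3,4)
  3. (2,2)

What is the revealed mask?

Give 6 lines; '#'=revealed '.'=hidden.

Answer: ......
......
..#...
....#.
##....
##....

Derivation:
Click 1 (5,0) count=0: revealed 4 new [(4,0) (4,1) (5,0) (5,1)] -> total=4
Click 2 (3,4) count=3: revealed 1 new [(3,4)] -> total=5
Click 3 (2,2) count=2: revealed 1 new [(2,2)] -> total=6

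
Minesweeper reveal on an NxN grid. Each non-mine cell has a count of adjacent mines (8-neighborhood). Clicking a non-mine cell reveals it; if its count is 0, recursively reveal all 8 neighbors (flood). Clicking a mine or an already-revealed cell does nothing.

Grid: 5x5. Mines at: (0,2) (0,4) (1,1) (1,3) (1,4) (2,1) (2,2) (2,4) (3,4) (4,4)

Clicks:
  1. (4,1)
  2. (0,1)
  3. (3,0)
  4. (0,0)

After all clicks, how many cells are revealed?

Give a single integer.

Answer: 10

Derivation:
Click 1 (4,1) count=0: revealed 8 new [(3,0) (3,1) (3,2) (3,3) (4,0) (4,1) (4,2) (4,3)] -> total=8
Click 2 (0,1) count=2: revealed 1 new [(0,1)] -> total=9
Click 3 (3,0) count=1: revealed 0 new [(none)] -> total=9
Click 4 (0,0) count=1: revealed 1 new [(0,0)] -> total=10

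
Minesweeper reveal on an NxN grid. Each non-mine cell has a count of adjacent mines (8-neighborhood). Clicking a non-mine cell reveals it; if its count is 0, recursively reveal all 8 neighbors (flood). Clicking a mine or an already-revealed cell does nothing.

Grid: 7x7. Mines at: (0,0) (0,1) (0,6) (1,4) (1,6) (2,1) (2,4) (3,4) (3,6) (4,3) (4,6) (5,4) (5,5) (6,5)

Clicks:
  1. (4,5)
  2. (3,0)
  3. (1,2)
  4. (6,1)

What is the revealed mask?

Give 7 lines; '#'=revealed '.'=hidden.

Answer: .......
..#....
.......
###....
###..#.
####...
####...

Derivation:
Click 1 (4,5) count=5: revealed 1 new [(4,5)] -> total=1
Click 2 (3,0) count=1: revealed 1 new [(3,0)] -> total=2
Click 3 (1,2) count=2: revealed 1 new [(1,2)] -> total=3
Click 4 (6,1) count=0: revealed 13 new [(3,1) (3,2) (4,0) (4,1) (4,2) (5,0) (5,1) (5,2) (5,3) (6,0) (6,1) (6,2) (6,3)] -> total=16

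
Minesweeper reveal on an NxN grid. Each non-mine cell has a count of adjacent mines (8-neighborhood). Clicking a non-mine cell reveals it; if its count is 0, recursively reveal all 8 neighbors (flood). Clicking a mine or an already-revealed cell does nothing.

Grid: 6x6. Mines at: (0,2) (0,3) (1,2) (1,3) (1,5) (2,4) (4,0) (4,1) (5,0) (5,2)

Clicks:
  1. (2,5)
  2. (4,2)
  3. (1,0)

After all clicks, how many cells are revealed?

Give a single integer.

Click 1 (2,5) count=2: revealed 1 new [(2,5)] -> total=1
Click 2 (4,2) count=2: revealed 1 new [(4,2)] -> total=2
Click 3 (1,0) count=0: revealed 8 new [(0,0) (0,1) (1,0) (1,1) (2,0) (2,1) (3,0) (3,1)] -> total=10

Answer: 10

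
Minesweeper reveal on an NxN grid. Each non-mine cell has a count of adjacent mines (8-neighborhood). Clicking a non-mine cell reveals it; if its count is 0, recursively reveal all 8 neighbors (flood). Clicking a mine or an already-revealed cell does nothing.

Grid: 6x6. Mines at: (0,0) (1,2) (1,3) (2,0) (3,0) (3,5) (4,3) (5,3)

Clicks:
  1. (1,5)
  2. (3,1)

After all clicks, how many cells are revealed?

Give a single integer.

Answer: 7

Derivation:
Click 1 (1,5) count=0: revealed 6 new [(0,4) (0,5) (1,4) (1,5) (2,4) (2,5)] -> total=6
Click 2 (3,1) count=2: revealed 1 new [(3,1)] -> total=7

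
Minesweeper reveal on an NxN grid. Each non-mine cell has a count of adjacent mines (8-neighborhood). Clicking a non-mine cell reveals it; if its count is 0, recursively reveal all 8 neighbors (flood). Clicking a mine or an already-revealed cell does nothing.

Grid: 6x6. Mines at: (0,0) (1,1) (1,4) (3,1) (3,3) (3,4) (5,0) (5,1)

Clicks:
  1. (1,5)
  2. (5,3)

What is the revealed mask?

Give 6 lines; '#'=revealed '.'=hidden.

Answer: ......
.....#
......
......
..####
..####

Derivation:
Click 1 (1,5) count=1: revealed 1 new [(1,5)] -> total=1
Click 2 (5,3) count=0: revealed 8 new [(4,2) (4,3) (4,4) (4,5) (5,2) (5,3) (5,4) (5,5)] -> total=9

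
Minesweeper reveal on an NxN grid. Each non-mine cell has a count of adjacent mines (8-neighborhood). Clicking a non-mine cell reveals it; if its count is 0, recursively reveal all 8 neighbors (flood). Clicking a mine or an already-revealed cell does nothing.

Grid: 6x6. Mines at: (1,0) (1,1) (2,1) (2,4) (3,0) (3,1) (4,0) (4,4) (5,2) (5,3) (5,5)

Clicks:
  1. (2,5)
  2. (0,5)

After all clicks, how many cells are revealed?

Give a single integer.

Click 1 (2,5) count=1: revealed 1 new [(2,5)] -> total=1
Click 2 (0,5) count=0: revealed 8 new [(0,2) (0,3) (0,4) (0,5) (1,2) (1,3) (1,4) (1,5)] -> total=9

Answer: 9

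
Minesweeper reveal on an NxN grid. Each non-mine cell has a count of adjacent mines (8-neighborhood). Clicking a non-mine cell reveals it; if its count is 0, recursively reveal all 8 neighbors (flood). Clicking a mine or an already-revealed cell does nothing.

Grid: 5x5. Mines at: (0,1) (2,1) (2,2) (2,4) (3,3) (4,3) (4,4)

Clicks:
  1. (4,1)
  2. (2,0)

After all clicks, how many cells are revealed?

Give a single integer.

Click 1 (4,1) count=0: revealed 6 new [(3,0) (3,1) (3,2) (4,0) (4,1) (4,2)] -> total=6
Click 2 (2,0) count=1: revealed 1 new [(2,0)] -> total=7

Answer: 7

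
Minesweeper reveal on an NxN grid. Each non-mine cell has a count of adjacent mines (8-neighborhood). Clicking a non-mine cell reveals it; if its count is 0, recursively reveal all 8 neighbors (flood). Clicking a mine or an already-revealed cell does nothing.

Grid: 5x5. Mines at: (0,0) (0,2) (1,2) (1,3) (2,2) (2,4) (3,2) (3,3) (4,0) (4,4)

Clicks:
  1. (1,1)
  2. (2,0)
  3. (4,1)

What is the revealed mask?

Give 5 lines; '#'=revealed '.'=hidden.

Click 1 (1,1) count=4: revealed 1 new [(1,1)] -> total=1
Click 2 (2,0) count=0: revealed 5 new [(1,0) (2,0) (2,1) (3,0) (3,1)] -> total=6
Click 3 (4,1) count=2: revealed 1 new [(4,1)] -> total=7

Answer: .....
##...
##...
##...
.#...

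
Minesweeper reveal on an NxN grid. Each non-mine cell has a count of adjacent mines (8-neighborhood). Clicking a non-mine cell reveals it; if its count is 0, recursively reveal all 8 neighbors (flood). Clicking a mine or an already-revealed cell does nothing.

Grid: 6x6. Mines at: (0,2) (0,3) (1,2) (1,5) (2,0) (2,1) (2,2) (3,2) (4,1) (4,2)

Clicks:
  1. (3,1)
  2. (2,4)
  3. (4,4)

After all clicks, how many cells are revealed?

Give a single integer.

Click 1 (3,1) count=6: revealed 1 new [(3,1)] -> total=1
Click 2 (2,4) count=1: revealed 1 new [(2,4)] -> total=2
Click 3 (4,4) count=0: revealed 11 new [(2,3) (2,5) (3,3) (3,4) (3,5) (4,3) (4,4) (4,5) (5,3) (5,4) (5,5)] -> total=13

Answer: 13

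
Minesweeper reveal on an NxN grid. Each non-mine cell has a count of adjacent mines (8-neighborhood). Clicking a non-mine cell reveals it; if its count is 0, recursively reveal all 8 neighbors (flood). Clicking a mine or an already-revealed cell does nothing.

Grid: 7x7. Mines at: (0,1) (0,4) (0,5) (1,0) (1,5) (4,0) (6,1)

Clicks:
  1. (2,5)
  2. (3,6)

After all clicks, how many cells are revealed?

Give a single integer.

Click 1 (2,5) count=1: revealed 1 new [(2,5)] -> total=1
Click 2 (3,6) count=0: revealed 32 new [(1,1) (1,2) (1,3) (1,4) (2,1) (2,2) (2,3) (2,4) (2,6) (3,1) (3,2) (3,3) (3,4) (3,5) (3,6) (4,1) (4,2) (4,3) (4,4) (4,5) (4,6) (5,1) (5,2) (5,3) (5,4) (5,5) (5,6) (6,2) (6,3) (6,4) (6,5) (6,6)] -> total=33

Answer: 33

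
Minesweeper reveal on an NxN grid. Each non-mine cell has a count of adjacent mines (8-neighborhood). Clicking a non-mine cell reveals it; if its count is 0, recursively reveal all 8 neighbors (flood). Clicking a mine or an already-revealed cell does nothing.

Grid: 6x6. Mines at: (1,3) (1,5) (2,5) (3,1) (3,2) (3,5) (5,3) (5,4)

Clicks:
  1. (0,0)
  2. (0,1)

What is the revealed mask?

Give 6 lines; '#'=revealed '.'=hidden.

Answer: ###...
###...
###...
......
......
......

Derivation:
Click 1 (0,0) count=0: revealed 9 new [(0,0) (0,1) (0,2) (1,0) (1,1) (1,2) (2,0) (2,1) (2,2)] -> total=9
Click 2 (0,1) count=0: revealed 0 new [(none)] -> total=9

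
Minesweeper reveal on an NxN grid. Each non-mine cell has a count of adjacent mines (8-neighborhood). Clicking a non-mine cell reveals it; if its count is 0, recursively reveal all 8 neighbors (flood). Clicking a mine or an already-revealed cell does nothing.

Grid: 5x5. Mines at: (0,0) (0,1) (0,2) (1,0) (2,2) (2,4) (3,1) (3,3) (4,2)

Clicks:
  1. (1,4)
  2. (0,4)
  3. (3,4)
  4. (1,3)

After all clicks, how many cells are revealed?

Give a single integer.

Answer: 5

Derivation:
Click 1 (1,4) count=1: revealed 1 new [(1,4)] -> total=1
Click 2 (0,4) count=0: revealed 3 new [(0,3) (0,4) (1,3)] -> total=4
Click 3 (3,4) count=2: revealed 1 new [(3,4)] -> total=5
Click 4 (1,3) count=3: revealed 0 new [(none)] -> total=5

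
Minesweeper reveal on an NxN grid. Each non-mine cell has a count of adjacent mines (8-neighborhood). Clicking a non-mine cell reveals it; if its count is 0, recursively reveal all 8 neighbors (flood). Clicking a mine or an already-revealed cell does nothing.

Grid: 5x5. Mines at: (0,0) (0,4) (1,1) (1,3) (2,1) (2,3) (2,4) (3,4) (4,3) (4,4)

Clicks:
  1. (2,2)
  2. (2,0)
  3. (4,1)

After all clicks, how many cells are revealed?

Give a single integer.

Answer: 8

Derivation:
Click 1 (2,2) count=4: revealed 1 new [(2,2)] -> total=1
Click 2 (2,0) count=2: revealed 1 new [(2,0)] -> total=2
Click 3 (4,1) count=0: revealed 6 new [(3,0) (3,1) (3,2) (4,0) (4,1) (4,2)] -> total=8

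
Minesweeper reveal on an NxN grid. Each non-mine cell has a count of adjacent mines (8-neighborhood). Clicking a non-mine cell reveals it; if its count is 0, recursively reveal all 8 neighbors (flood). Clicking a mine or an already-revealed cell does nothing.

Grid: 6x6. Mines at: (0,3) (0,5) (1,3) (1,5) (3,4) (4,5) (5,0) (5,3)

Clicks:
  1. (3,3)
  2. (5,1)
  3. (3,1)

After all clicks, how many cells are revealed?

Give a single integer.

Click 1 (3,3) count=1: revealed 1 new [(3,3)] -> total=1
Click 2 (5,1) count=1: revealed 1 new [(5,1)] -> total=2
Click 3 (3,1) count=0: revealed 17 new [(0,0) (0,1) (0,2) (1,0) (1,1) (1,2) (2,0) (2,1) (2,2) (2,3) (3,0) (3,1) (3,2) (4,0) (4,1) (4,2) (4,3)] -> total=19

Answer: 19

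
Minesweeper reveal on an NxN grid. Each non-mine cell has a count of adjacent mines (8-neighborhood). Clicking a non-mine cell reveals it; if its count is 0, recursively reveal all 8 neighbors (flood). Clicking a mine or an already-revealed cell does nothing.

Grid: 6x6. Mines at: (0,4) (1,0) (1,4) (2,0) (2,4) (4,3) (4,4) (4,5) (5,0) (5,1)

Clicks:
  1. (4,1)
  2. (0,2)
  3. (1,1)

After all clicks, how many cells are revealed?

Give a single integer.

Answer: 13

Derivation:
Click 1 (4,1) count=2: revealed 1 new [(4,1)] -> total=1
Click 2 (0,2) count=0: revealed 12 new [(0,1) (0,2) (0,3) (1,1) (1,2) (1,3) (2,1) (2,2) (2,3) (3,1) (3,2) (3,3)] -> total=13
Click 3 (1,1) count=2: revealed 0 new [(none)] -> total=13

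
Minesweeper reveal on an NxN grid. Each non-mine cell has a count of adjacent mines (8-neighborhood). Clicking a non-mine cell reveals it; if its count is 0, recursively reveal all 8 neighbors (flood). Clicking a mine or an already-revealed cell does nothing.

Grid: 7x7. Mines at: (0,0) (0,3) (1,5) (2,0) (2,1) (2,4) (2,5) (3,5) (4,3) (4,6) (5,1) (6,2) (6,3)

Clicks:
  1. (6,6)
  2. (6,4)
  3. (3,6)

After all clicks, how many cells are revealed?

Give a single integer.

Answer: 7

Derivation:
Click 1 (6,6) count=0: revealed 6 new [(5,4) (5,5) (5,6) (6,4) (6,5) (6,6)] -> total=6
Click 2 (6,4) count=1: revealed 0 new [(none)] -> total=6
Click 3 (3,6) count=3: revealed 1 new [(3,6)] -> total=7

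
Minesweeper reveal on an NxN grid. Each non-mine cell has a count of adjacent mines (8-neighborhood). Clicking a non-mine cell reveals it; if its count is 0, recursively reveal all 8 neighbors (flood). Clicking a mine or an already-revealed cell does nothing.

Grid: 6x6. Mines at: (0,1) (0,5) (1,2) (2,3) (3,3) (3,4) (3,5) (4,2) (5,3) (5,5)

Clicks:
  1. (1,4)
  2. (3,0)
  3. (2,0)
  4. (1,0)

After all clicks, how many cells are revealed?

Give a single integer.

Answer: 11

Derivation:
Click 1 (1,4) count=2: revealed 1 new [(1,4)] -> total=1
Click 2 (3,0) count=0: revealed 10 new [(1,0) (1,1) (2,0) (2,1) (3,0) (3,1) (4,0) (4,1) (5,0) (5,1)] -> total=11
Click 3 (2,0) count=0: revealed 0 new [(none)] -> total=11
Click 4 (1,0) count=1: revealed 0 new [(none)] -> total=11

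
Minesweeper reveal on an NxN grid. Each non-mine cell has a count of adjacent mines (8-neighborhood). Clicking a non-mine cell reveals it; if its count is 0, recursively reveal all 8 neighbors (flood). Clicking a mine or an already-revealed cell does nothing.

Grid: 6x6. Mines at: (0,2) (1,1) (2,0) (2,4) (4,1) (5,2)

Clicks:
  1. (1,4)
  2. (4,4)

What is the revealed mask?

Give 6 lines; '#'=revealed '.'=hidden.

Answer: ......
....#.
......
...###
...###
...###

Derivation:
Click 1 (1,4) count=1: revealed 1 new [(1,4)] -> total=1
Click 2 (4,4) count=0: revealed 9 new [(3,3) (3,4) (3,5) (4,3) (4,4) (4,5) (5,3) (5,4) (5,5)] -> total=10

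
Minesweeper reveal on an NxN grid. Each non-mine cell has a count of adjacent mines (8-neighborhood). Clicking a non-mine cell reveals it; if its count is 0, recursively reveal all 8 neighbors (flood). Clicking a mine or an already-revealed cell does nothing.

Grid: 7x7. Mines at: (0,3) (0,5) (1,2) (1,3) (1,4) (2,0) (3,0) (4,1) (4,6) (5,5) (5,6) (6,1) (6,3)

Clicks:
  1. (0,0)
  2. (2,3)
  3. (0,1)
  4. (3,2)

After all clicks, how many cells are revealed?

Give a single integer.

Click 1 (0,0) count=0: revealed 4 new [(0,0) (0,1) (1,0) (1,1)] -> total=4
Click 2 (2,3) count=3: revealed 1 new [(2,3)] -> total=5
Click 3 (0,1) count=1: revealed 0 new [(none)] -> total=5
Click 4 (3,2) count=1: revealed 1 new [(3,2)] -> total=6

Answer: 6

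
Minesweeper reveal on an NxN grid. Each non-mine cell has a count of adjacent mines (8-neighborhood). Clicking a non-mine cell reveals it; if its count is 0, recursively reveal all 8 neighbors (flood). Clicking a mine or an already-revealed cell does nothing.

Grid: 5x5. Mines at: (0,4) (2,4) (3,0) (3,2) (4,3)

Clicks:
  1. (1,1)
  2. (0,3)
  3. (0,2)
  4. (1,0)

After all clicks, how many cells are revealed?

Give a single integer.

Click 1 (1,1) count=0: revealed 12 new [(0,0) (0,1) (0,2) (0,3) (1,0) (1,1) (1,2) (1,3) (2,0) (2,1) (2,2) (2,3)] -> total=12
Click 2 (0,3) count=1: revealed 0 new [(none)] -> total=12
Click 3 (0,2) count=0: revealed 0 new [(none)] -> total=12
Click 4 (1,0) count=0: revealed 0 new [(none)] -> total=12

Answer: 12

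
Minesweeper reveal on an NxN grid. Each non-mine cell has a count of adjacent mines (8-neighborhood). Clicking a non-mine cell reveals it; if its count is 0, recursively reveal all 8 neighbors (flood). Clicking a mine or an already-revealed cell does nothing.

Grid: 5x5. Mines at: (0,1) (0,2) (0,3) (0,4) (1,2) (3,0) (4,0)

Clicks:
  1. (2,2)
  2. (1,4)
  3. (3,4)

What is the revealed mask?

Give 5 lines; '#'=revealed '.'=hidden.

Click 1 (2,2) count=1: revealed 1 new [(2,2)] -> total=1
Click 2 (1,4) count=2: revealed 1 new [(1,4)] -> total=2
Click 3 (3,4) count=0: revealed 12 new [(1,3) (2,1) (2,3) (2,4) (3,1) (3,2) (3,3) (3,4) (4,1) (4,2) (4,3) (4,4)] -> total=14

Answer: .....
...##
.####
.####
.####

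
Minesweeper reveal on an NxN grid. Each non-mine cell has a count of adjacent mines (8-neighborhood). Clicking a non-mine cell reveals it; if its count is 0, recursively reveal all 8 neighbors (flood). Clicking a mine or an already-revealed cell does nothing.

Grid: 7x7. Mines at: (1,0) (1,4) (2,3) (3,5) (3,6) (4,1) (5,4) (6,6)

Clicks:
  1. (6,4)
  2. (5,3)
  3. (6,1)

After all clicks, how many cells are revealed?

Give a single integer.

Click 1 (6,4) count=1: revealed 1 new [(6,4)] -> total=1
Click 2 (5,3) count=1: revealed 1 new [(5,3)] -> total=2
Click 3 (6,1) count=0: revealed 7 new [(5,0) (5,1) (5,2) (6,0) (6,1) (6,2) (6,3)] -> total=9

Answer: 9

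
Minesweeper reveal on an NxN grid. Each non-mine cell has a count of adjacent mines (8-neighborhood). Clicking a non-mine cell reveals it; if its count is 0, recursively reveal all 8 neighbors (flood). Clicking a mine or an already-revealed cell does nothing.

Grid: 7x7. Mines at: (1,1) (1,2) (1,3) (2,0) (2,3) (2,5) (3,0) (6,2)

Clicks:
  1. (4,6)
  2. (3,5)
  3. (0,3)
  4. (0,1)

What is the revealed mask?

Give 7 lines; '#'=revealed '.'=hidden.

Answer: .#.#...
.......
.......
.######
.######
.######
...####

Derivation:
Click 1 (4,6) count=0: revealed 22 new [(3,1) (3,2) (3,3) (3,4) (3,5) (3,6) (4,1) (4,2) (4,3) (4,4) (4,5) (4,6) (5,1) (5,2) (5,3) (5,4) (5,5) (5,6) (6,3) (6,4) (6,5) (6,6)] -> total=22
Click 2 (3,5) count=1: revealed 0 new [(none)] -> total=22
Click 3 (0,3) count=2: revealed 1 new [(0,3)] -> total=23
Click 4 (0,1) count=2: revealed 1 new [(0,1)] -> total=24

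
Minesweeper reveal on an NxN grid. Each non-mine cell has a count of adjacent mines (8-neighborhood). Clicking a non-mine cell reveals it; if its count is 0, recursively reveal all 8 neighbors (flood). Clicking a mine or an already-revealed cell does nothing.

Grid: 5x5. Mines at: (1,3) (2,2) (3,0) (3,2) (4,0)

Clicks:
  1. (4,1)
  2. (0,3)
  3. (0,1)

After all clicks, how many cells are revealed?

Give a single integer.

Answer: 10

Derivation:
Click 1 (4,1) count=3: revealed 1 new [(4,1)] -> total=1
Click 2 (0,3) count=1: revealed 1 new [(0,3)] -> total=2
Click 3 (0,1) count=0: revealed 8 new [(0,0) (0,1) (0,2) (1,0) (1,1) (1,2) (2,0) (2,1)] -> total=10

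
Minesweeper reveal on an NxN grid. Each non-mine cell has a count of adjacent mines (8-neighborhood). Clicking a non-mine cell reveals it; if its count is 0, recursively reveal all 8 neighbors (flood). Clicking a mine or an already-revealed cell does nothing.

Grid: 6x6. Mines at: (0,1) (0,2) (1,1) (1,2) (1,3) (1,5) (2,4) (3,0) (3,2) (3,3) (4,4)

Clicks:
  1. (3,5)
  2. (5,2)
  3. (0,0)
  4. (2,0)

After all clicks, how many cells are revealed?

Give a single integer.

Answer: 11

Derivation:
Click 1 (3,5) count=2: revealed 1 new [(3,5)] -> total=1
Click 2 (5,2) count=0: revealed 8 new [(4,0) (4,1) (4,2) (4,3) (5,0) (5,1) (5,2) (5,3)] -> total=9
Click 3 (0,0) count=2: revealed 1 new [(0,0)] -> total=10
Click 4 (2,0) count=2: revealed 1 new [(2,0)] -> total=11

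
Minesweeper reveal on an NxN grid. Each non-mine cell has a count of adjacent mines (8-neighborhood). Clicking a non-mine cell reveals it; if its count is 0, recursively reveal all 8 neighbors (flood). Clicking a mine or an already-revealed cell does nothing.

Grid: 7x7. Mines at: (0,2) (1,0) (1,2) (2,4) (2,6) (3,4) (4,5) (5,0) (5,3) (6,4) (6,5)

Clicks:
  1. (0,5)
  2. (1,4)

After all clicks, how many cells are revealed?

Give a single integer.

Click 1 (0,5) count=0: revealed 8 new [(0,3) (0,4) (0,5) (0,6) (1,3) (1,4) (1,5) (1,6)] -> total=8
Click 2 (1,4) count=1: revealed 0 new [(none)] -> total=8

Answer: 8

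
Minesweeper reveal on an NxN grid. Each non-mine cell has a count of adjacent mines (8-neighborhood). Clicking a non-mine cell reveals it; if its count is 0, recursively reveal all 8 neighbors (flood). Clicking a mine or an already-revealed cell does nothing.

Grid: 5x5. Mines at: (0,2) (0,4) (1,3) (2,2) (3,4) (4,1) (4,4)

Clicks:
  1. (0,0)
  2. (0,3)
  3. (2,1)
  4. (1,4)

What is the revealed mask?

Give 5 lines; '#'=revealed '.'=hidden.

Answer: ##.#.
##..#
##...
##...
.....

Derivation:
Click 1 (0,0) count=0: revealed 8 new [(0,0) (0,1) (1,0) (1,1) (2,0) (2,1) (3,0) (3,1)] -> total=8
Click 2 (0,3) count=3: revealed 1 new [(0,3)] -> total=9
Click 3 (2,1) count=1: revealed 0 new [(none)] -> total=9
Click 4 (1,4) count=2: revealed 1 new [(1,4)] -> total=10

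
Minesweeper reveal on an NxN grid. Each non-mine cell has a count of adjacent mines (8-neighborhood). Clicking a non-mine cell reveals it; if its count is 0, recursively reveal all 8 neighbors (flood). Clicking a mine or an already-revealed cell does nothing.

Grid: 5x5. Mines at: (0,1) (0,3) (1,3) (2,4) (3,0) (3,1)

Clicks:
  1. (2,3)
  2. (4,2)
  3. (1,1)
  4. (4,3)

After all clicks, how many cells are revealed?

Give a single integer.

Click 1 (2,3) count=2: revealed 1 new [(2,3)] -> total=1
Click 2 (4,2) count=1: revealed 1 new [(4,2)] -> total=2
Click 3 (1,1) count=1: revealed 1 new [(1,1)] -> total=3
Click 4 (4,3) count=0: revealed 5 new [(3,2) (3,3) (3,4) (4,3) (4,4)] -> total=8

Answer: 8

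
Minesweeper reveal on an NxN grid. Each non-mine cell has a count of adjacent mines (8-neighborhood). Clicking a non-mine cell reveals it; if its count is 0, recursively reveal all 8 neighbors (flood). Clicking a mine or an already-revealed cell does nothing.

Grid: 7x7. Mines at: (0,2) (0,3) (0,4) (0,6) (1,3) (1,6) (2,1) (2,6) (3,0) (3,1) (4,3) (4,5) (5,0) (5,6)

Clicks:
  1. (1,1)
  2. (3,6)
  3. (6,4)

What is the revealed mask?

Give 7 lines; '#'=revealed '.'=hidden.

Click 1 (1,1) count=2: revealed 1 new [(1,1)] -> total=1
Click 2 (3,6) count=2: revealed 1 new [(3,6)] -> total=2
Click 3 (6,4) count=0: revealed 10 new [(5,1) (5,2) (5,3) (5,4) (5,5) (6,1) (6,2) (6,3) (6,4) (6,5)] -> total=12

Answer: .......
.#.....
.......
......#
.......
.#####.
.#####.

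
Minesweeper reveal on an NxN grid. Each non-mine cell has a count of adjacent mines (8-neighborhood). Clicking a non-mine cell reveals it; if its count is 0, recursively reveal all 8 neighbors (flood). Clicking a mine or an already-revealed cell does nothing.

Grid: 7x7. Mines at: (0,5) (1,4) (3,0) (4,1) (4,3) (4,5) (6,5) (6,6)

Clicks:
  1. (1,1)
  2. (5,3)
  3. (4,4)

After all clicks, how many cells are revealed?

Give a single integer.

Click 1 (1,1) count=0: revealed 15 new [(0,0) (0,1) (0,2) (0,3) (1,0) (1,1) (1,2) (1,3) (2,0) (2,1) (2,2) (2,3) (3,1) (3,2) (3,3)] -> total=15
Click 2 (5,3) count=1: revealed 1 new [(5,3)] -> total=16
Click 3 (4,4) count=2: revealed 1 new [(4,4)] -> total=17

Answer: 17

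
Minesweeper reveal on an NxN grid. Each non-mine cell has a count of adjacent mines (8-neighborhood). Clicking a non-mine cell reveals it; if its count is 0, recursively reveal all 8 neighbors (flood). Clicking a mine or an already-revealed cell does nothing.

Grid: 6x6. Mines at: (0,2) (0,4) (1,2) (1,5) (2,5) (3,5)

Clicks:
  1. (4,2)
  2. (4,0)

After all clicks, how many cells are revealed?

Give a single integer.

Answer: 26

Derivation:
Click 1 (4,2) count=0: revealed 26 new [(0,0) (0,1) (1,0) (1,1) (2,0) (2,1) (2,2) (2,3) (2,4) (3,0) (3,1) (3,2) (3,3) (3,4) (4,0) (4,1) (4,2) (4,3) (4,4) (4,5) (5,0) (5,1) (5,2) (5,3) (5,4) (5,5)] -> total=26
Click 2 (4,0) count=0: revealed 0 new [(none)] -> total=26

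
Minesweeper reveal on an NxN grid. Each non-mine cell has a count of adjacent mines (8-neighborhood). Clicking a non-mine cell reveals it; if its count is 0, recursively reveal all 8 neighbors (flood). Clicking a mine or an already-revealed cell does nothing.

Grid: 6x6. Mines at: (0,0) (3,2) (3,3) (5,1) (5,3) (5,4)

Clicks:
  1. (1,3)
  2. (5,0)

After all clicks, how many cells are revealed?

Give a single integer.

Click 1 (1,3) count=0: revealed 19 new [(0,1) (0,2) (0,3) (0,4) (0,5) (1,1) (1,2) (1,3) (1,4) (1,5) (2,1) (2,2) (2,3) (2,4) (2,5) (3,4) (3,5) (4,4) (4,5)] -> total=19
Click 2 (5,0) count=1: revealed 1 new [(5,0)] -> total=20

Answer: 20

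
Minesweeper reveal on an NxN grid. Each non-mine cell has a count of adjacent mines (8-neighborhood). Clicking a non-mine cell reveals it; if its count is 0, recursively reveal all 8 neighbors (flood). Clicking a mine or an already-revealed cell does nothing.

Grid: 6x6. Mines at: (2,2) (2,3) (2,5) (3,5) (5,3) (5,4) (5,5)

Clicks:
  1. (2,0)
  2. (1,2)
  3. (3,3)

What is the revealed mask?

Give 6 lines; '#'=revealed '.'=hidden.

Click 1 (2,0) count=0: revealed 23 new [(0,0) (0,1) (0,2) (0,3) (0,4) (0,5) (1,0) (1,1) (1,2) (1,3) (1,4) (1,5) (2,0) (2,1) (3,0) (3,1) (3,2) (4,0) (4,1) (4,2) (5,0) (5,1) (5,2)] -> total=23
Click 2 (1,2) count=2: revealed 0 new [(none)] -> total=23
Click 3 (3,3) count=2: revealed 1 new [(3,3)] -> total=24

Answer: ######
######
##....
####..
###...
###...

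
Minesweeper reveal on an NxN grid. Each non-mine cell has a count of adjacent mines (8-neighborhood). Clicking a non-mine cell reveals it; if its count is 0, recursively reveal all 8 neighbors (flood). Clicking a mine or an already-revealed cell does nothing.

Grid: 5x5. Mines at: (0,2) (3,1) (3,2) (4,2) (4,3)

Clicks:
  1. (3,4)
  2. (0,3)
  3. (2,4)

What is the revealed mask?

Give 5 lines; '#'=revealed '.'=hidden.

Answer: ...##
...##
...##
...##
.....

Derivation:
Click 1 (3,4) count=1: revealed 1 new [(3,4)] -> total=1
Click 2 (0,3) count=1: revealed 1 new [(0,3)] -> total=2
Click 3 (2,4) count=0: revealed 6 new [(0,4) (1,3) (1,4) (2,3) (2,4) (3,3)] -> total=8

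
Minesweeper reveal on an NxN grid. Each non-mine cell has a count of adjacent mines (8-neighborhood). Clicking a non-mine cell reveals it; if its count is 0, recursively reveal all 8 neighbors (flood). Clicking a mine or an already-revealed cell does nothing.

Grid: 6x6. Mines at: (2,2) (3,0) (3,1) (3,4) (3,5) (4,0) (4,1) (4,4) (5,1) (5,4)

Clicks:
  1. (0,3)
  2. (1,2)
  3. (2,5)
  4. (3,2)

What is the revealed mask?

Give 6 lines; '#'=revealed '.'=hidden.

Answer: ######
######
##.###
..#...
......
......

Derivation:
Click 1 (0,3) count=0: revealed 17 new [(0,0) (0,1) (0,2) (0,3) (0,4) (0,5) (1,0) (1,1) (1,2) (1,3) (1,4) (1,5) (2,0) (2,1) (2,3) (2,4) (2,5)] -> total=17
Click 2 (1,2) count=1: revealed 0 new [(none)] -> total=17
Click 3 (2,5) count=2: revealed 0 new [(none)] -> total=17
Click 4 (3,2) count=3: revealed 1 new [(3,2)] -> total=18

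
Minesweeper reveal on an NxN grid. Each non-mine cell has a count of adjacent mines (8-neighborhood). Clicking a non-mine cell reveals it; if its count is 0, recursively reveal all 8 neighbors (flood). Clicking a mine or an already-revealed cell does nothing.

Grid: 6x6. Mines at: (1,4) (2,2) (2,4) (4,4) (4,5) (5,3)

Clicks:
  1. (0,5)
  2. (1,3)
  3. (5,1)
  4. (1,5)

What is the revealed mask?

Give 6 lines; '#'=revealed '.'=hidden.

Click 1 (0,5) count=1: revealed 1 new [(0,5)] -> total=1
Click 2 (1,3) count=3: revealed 1 new [(1,3)] -> total=2
Click 3 (5,1) count=0: revealed 18 new [(0,0) (0,1) (0,2) (0,3) (1,0) (1,1) (1,2) (2,0) (2,1) (3,0) (3,1) (3,2) (4,0) (4,1) (4,2) (5,0) (5,1) (5,2)] -> total=20
Click 4 (1,5) count=2: revealed 1 new [(1,5)] -> total=21

Answer: ####.#
####.#
##....
###...
###...
###...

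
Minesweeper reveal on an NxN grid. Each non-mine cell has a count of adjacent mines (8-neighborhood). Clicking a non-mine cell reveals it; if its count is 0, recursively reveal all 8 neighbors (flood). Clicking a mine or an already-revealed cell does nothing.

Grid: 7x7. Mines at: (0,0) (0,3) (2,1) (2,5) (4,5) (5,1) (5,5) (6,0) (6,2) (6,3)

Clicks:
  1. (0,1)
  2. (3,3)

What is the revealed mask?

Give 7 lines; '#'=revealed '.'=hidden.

Answer: .#.....
..###..
..###..
..###..
..###..
..###..
.......

Derivation:
Click 1 (0,1) count=1: revealed 1 new [(0,1)] -> total=1
Click 2 (3,3) count=0: revealed 15 new [(1,2) (1,3) (1,4) (2,2) (2,3) (2,4) (3,2) (3,3) (3,4) (4,2) (4,3) (4,4) (5,2) (5,3) (5,4)] -> total=16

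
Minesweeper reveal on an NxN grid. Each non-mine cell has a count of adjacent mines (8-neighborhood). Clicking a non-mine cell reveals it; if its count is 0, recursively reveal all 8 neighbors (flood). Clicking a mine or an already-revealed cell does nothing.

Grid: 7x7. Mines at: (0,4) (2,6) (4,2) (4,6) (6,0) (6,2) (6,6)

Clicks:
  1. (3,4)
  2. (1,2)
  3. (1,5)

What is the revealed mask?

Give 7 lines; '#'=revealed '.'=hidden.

Click 1 (3,4) count=0: revealed 35 new [(0,0) (0,1) (0,2) (0,3) (1,0) (1,1) (1,2) (1,3) (1,4) (1,5) (2,0) (2,1) (2,2) (2,3) (2,4) (2,5) (3,0) (3,1) (3,2) (3,3) (3,4) (3,5) (4,0) (4,1) (4,3) (4,4) (4,5) (5,0) (5,1) (5,3) (5,4) (5,5) (6,3) (6,4) (6,5)] -> total=35
Click 2 (1,2) count=0: revealed 0 new [(none)] -> total=35
Click 3 (1,5) count=2: revealed 0 new [(none)] -> total=35

Answer: ####...
######.
######.
######.
##.###.
##.###.
...###.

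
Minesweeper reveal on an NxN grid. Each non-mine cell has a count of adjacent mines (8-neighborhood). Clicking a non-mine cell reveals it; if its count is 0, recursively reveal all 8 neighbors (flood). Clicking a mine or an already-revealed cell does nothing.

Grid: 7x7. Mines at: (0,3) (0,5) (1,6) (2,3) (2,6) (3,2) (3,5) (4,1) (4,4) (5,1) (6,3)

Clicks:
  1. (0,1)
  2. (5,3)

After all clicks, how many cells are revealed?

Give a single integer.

Answer: 12

Derivation:
Click 1 (0,1) count=0: revealed 11 new [(0,0) (0,1) (0,2) (1,0) (1,1) (1,2) (2,0) (2,1) (2,2) (3,0) (3,1)] -> total=11
Click 2 (5,3) count=2: revealed 1 new [(5,3)] -> total=12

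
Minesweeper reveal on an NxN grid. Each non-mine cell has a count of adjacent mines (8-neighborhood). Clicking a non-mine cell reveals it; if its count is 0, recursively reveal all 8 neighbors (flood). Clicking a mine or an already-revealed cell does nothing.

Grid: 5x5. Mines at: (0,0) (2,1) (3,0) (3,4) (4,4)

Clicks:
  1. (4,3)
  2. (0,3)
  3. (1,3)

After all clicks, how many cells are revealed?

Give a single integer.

Answer: 12

Derivation:
Click 1 (4,3) count=2: revealed 1 new [(4,3)] -> total=1
Click 2 (0,3) count=0: revealed 11 new [(0,1) (0,2) (0,3) (0,4) (1,1) (1,2) (1,3) (1,4) (2,2) (2,3) (2,4)] -> total=12
Click 3 (1,3) count=0: revealed 0 new [(none)] -> total=12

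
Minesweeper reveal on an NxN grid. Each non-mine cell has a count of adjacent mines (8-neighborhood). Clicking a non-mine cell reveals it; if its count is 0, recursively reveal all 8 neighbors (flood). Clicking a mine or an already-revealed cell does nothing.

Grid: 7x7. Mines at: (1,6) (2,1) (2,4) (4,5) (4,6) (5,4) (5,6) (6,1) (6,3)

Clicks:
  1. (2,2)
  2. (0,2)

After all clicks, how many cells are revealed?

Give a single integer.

Click 1 (2,2) count=1: revealed 1 new [(2,2)] -> total=1
Click 2 (0,2) count=0: revealed 12 new [(0,0) (0,1) (0,2) (0,3) (0,4) (0,5) (1,0) (1,1) (1,2) (1,3) (1,4) (1,5)] -> total=13

Answer: 13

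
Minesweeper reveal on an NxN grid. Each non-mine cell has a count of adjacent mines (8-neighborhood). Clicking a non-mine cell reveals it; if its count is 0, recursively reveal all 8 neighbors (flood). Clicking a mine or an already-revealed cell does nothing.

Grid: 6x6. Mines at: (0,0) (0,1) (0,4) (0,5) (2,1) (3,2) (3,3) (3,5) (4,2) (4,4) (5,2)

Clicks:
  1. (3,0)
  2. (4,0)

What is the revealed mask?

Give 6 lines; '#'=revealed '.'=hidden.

Answer: ......
......
......
##....
##....
##....

Derivation:
Click 1 (3,0) count=1: revealed 1 new [(3,0)] -> total=1
Click 2 (4,0) count=0: revealed 5 new [(3,1) (4,0) (4,1) (5,0) (5,1)] -> total=6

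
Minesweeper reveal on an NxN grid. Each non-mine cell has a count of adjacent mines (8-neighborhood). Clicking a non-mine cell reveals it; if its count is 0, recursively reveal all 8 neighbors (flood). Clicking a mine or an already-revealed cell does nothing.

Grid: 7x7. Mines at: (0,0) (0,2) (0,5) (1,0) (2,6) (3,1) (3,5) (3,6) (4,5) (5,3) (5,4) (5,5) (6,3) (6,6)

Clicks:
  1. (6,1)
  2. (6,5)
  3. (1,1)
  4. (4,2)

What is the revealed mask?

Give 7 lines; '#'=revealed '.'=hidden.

Answer: .......
.#.....
.......
.......
###....
###....
###..#.

Derivation:
Click 1 (6,1) count=0: revealed 9 new [(4,0) (4,1) (4,2) (5,0) (5,1) (5,2) (6,0) (6,1) (6,2)] -> total=9
Click 2 (6,5) count=3: revealed 1 new [(6,5)] -> total=10
Click 3 (1,1) count=3: revealed 1 new [(1,1)] -> total=11
Click 4 (4,2) count=2: revealed 0 new [(none)] -> total=11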